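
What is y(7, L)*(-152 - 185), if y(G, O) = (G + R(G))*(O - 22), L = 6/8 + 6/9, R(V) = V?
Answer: 582673/6 ≈ 97112.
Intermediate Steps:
L = 17/12 (L = 6*(⅛) + 6*(⅑) = ¾ + ⅔ = 17/12 ≈ 1.4167)
y(G, O) = 2*G*(-22 + O) (y(G, O) = (G + G)*(O - 22) = (2*G)*(-22 + O) = 2*G*(-22 + O))
y(7, L)*(-152 - 185) = (2*7*(-22 + 17/12))*(-152 - 185) = (2*7*(-247/12))*(-337) = -1729/6*(-337) = 582673/6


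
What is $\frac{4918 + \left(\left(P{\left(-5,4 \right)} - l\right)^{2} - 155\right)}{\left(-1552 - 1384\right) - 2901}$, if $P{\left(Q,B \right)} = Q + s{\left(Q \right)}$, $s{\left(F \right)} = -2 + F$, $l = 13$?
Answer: $- \frac{12}{13} \approx -0.92308$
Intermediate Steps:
$P{\left(Q,B \right)} = -2 + 2 Q$ ($P{\left(Q,B \right)} = Q + \left(-2 + Q\right) = -2 + 2 Q$)
$\frac{4918 + \left(\left(P{\left(-5,4 \right)} - l\right)^{2} - 155\right)}{\left(-1552 - 1384\right) - 2901} = \frac{4918 - \left(155 - \left(\left(-2 + 2 \left(-5\right)\right) - 13\right)^{2}\right)}{\left(-1552 - 1384\right) - 2901} = \frac{4918 - \left(155 - \left(\left(-2 - 10\right) - 13\right)^{2}\right)}{-2936 - 2901} = \frac{4918 - \left(155 - \left(-12 - 13\right)^{2}\right)}{-5837} = \left(4918 - \left(155 - \left(-25\right)^{2}\right)\right) \left(- \frac{1}{5837}\right) = \left(4918 + \left(625 - 155\right)\right) \left(- \frac{1}{5837}\right) = \left(4918 + 470\right) \left(- \frac{1}{5837}\right) = 5388 \left(- \frac{1}{5837}\right) = - \frac{12}{13}$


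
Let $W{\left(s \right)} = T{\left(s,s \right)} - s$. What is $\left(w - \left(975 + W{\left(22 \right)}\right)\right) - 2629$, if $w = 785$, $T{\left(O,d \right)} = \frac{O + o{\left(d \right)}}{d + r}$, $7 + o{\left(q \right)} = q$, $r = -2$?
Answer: $- \frac{55977}{20} \approx -2798.9$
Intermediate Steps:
$o{\left(q \right)} = -7 + q$
$T{\left(O,d \right)} = \frac{-7 + O + d}{-2 + d}$ ($T{\left(O,d \right)} = \frac{O + \left(-7 + d\right)}{d - 2} = \frac{-7 + O + d}{-2 + d}$)
$W{\left(s \right)} = - s + \frac{-7 + 2 s}{-2 + s}$ ($W{\left(s \right)} = \frac{-7 + s + s}{-2 + s} - s = \frac{-7 + 2 s}{-2 + s} - s = - s + \frac{-7 + 2 s}{-2 + s}$)
$\left(w - \left(975 + W{\left(22 \right)}\right)\right) - 2629 = \left(785 - \left(975 + \frac{-7 - 22^{2} + 4 \cdot 22}{-2 + 22}\right)\right) - 2629 = \left(785 - \left(975 + \frac{-7 - 484 + 88}{20}\right)\right) - 2629 = \left(785 - \left(975 + \frac{1}{20} \left(-403\right)\right)\right) - 2629 = \left(785 - \frac{19097}{20}\right) - 2629 = - \frac{3397}{20} - 2629 = - \frac{55977}{20}$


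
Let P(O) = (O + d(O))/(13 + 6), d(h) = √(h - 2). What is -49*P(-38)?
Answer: 98 - 98*I*√10/19 ≈ 98.0 - 16.311*I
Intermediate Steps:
d(h) = √(-2 + h)
P(O) = O/19 + √(-2 + O)/19 (P(O) = (O + √(-2 + O))/(13 + 6) = (O + √(-2 + O))/19 = (O + √(-2 + O))*(1/19) = O/19 + √(-2 + O)/19)
-49*P(-38) = -49*((1/19)*(-38) + √(-2 - 38)/19) = -49*(-2 + √(-40)/19) = -49*(-2 + (2*I*√10)/19) = -49*(-2 + 2*I*√10/19) = 98 - 98*I*√10/19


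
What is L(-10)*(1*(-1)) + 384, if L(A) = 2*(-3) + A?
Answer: 400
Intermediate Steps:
L(A) = -6 + A
L(-10)*(1*(-1)) + 384 = (-6 - 10)*(1*(-1)) + 384 = -16*(-1) + 384 = 16 + 384 = 400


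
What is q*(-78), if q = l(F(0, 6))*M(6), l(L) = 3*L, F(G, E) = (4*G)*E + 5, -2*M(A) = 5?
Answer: 2925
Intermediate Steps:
M(A) = -5/2 (M(A) = -½*5 = -5/2)
F(G, E) = 5 + 4*E*G (F(G, E) = 4*E*G + 5 = 5 + 4*E*G)
q = -75/2 (q = (3*(5 + 4*6*0))*(-5/2) = (3*(5 + 0))*(-5/2) = (3*5)*(-5/2) = 15*(-5/2) = -75/2 ≈ -37.500)
q*(-78) = -75/2*(-78) = 2925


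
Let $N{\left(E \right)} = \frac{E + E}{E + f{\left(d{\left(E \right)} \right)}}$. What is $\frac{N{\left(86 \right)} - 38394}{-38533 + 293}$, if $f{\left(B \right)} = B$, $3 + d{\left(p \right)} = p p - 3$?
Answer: $\frac{71758343}{71470560} \approx 1.004$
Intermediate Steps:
$d{\left(p \right)} = -6 + p^{2}$ ($d{\left(p \right)} = -3 + \left(p p - 3\right) = -3 + \left(p^{2} - 3\right) = -3 + \left(-3 + p^{2}\right) = -6 + p^{2}$)
$N{\left(E \right)} = \frac{2 E}{-6 + E + E^{2}}$ ($N{\left(E \right)} = \frac{E + E}{E + \left(-6 + E^{2}\right)} = \frac{2 E}{-6 + E + E^{2}}$)
$\frac{N{\left(86 \right)} - 38394}{-38533 + 293} = \frac{2 \cdot 86 \frac{1}{-6 + 86 + 86^{2}} - 38394}{-38533 + 293} = \frac{2 \cdot 86 \frac{1}{-6 + 86 + 7396} - 38394}{-38240} = \left(2 \cdot 86 \cdot \frac{1}{7476} - 38394\right) \left(- \frac{1}{38240}\right) = \left(\frac{43}{1869} - 38394\right) \left(- \frac{1}{38240}\right) = \left(- \frac{71758343}{1869}\right) \left(- \frac{1}{38240}\right) = \frac{71758343}{71470560}$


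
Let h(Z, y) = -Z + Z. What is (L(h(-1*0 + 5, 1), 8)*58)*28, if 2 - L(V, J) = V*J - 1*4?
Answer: 9744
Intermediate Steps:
h(Z, y) = 0
L(V, J) = 6 - J*V (L(V, J) = 2 - (V*J - 1*4) = 2 - (J*V - 4) = 2 - (-4 + J*V) = 2 + (4 - J*V) = 6 - J*V)
(L(h(-1*0 + 5, 1), 8)*58)*28 = ((6 - 1*8*0)*58)*28 = ((6 + 0)*58)*28 = (6*58)*28 = 348*28 = 9744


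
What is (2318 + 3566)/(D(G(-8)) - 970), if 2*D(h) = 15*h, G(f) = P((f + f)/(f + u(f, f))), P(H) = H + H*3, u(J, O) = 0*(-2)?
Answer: -2942/455 ≈ -6.4659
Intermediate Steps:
u(J, O) = 0
P(H) = 4*H (P(H) = H + 3*H = 4*H)
G(f) = 8 (G(f) = 4*((f + f)/(f + 0)) = 4*((2*f)/f) = 4*2 = 8)
D(h) = 15*h/2 (D(h) = (15*h)/2 = 15*h/2)
(2318 + 3566)/(D(G(-8)) - 970) = (2318 + 3566)/((15/2)*8 - 970) = 5884/(60 - 970) = 5884/(-910) = 5884*(-1/910) = -2942/455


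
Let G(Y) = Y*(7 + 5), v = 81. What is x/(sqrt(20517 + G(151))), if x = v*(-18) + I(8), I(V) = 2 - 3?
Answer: -1459*sqrt(2481)/7443 ≈ -9.7638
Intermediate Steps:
G(Y) = 12*Y (G(Y) = Y*12 = 12*Y)
I(V) = -1
x = -1459 (x = 81*(-18) - 1 = -1458 - 1 = -1459)
x/(sqrt(20517 + G(151))) = -1459/sqrt(20517 + 12*151) = -1459/sqrt(20517 + 1812) = -1459*sqrt(2481)/7443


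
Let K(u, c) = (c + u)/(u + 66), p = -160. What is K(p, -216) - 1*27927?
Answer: -27923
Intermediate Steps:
K(u, c) = (c + u)/(66 + u)
K(p, -216) - 1*27927 = (-216 - 160)/(66 - 160) - 1*27927 = -376/(-94) - 27927 = -1/94*(-376) - 27927 = 4 - 27927 = -27923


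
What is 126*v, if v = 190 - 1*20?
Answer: 21420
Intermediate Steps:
v = 170 (v = 190 - 20 = 170)
126*v = 126*170 = 21420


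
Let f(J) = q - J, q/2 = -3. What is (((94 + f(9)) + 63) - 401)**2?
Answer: 67081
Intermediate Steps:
q = -6 (q = 2*(-3) = -6)
f(J) = -6 - J
(((94 + f(9)) + 63) - 401)**2 = (((94 + (-6 - 1*9)) + 63) - 401)**2 = (((94 + (-6 - 9)) + 63) - 401)**2 = (((94 - 15) + 63) - 401)**2 = ((79 + 63) - 401)**2 = (142 - 401)**2 = (-259)**2 = 67081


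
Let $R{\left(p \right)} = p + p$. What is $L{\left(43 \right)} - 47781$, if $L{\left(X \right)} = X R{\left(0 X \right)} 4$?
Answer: $-47781$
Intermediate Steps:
$R{\left(p \right)} = 2 p$
$L{\left(X \right)} = 0$ ($L{\left(X \right)} = X 2 \cdot 0 X 4 = X 2 \cdot 0 \cdot 4 = X 0 \cdot 4 = 0 \cdot 4 = 0$)
$L{\left(43 \right)} - 47781 = 0 - 47781 = -47781$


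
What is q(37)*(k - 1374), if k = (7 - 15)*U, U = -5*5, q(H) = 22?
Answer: -25828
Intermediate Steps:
U = -25
k = 200 (k = (7 - 15)*(-25) = -8*(-25) = 200)
q(37)*(k - 1374) = 22*(200 - 1374) = 22*(-1174) = -25828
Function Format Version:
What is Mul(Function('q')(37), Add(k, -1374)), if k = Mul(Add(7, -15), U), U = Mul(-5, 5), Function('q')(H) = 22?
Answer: -25828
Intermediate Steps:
U = -25
k = 200 (k = Mul(Add(7, -15), -25) = Mul(-8, -25) = 200)
Mul(Function('q')(37), Add(k, -1374)) = Mul(22, Add(200, -1374)) = Mul(22, -1174) = -25828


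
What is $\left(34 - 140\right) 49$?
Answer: $-5194$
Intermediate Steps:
$\left(34 - 140\right) 49 = \left(-106\right) 49 = -5194$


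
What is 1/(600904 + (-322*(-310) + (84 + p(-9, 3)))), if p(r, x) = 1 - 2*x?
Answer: 1/700803 ≈ 1.4269e-6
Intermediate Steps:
p(r, x) = 1 - 2*x
1/(600904 + (-322*(-310) + (84 + p(-9, 3)))) = 1/(600904 + (-322*(-310) + (84 + (1 - 2*3)))) = 1/(600904 + (99820 + (84 + (1 - 6)))) = 1/(600904 + (99820 + (84 - 5))) = 1/(600904 + (99820 + 79)) = 1/(600904 + 99899) = 1/700803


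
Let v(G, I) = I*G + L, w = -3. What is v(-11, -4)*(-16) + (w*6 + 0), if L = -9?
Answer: -578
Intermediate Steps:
v(G, I) = -9 + G*I (v(G, I) = I*G - 9 = G*I - 9 = -9 + G*I)
v(-11, -4)*(-16) + (w*6 + 0) = (-9 - 11*(-4))*(-16) + (-3*6 + 0) = (-9 + 44)*(-16) + (-18 + 0) = 35*(-16) - 18 = -560 - 18 = -578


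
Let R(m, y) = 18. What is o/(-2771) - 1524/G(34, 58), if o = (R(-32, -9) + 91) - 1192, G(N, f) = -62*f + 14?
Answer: 1350385/1654287 ≈ 0.81629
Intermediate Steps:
G(N, f) = 14 - 62*f
o = -1083 (o = (18 + 91) - 1192 = 109 - 1192 = -1083)
o/(-2771) - 1524/G(34, 58) = -1083/(-2771) - 1524/(14 - 62*58) = -1083*(-1/2771) - 1524/(14 - 3596) = 1083/2771 - 1524/(-3582) = 1083/2771 - 1524*(-1/3582) = 1083/2771 + 254/597 = 1350385/1654287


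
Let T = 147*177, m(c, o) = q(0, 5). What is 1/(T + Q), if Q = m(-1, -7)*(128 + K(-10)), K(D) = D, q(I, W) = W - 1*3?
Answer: 1/26255 ≈ 3.8088e-5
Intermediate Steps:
q(I, W) = -3 + W (q(I, W) = W - 3 = -3 + W)
m(c, o) = 2 (m(c, o) = -3 + 5 = 2)
T = 26019
Q = 236 (Q = 2*(128 - 10) = 2*118 = 236)
1/(T + Q) = 1/(26019 + 236) = 1/26255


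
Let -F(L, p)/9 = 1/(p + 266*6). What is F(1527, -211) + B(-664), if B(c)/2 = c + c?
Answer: -3678569/1385 ≈ -2656.0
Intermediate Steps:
F(L, p) = -9/(1596 + p) (F(L, p) = -9/(p + 266*6) = -9/(p + 1596) = -9/(1596 + p))
B(c) = 4*c (B(c) = 2*(c + c) = 2*(2*c) = 4*c)
F(1527, -211) + B(-664) = -9/(1596 - 211) + 4*(-664) = -9/1385 - 2656 = -3678569/1385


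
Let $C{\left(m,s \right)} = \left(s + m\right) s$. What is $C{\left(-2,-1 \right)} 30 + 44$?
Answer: $134$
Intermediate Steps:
$C{\left(m,s \right)} = s \left(m + s\right)$ ($C{\left(m,s \right)} = \left(m + s\right) s = s \left(m + s\right)$)
$C{\left(-2,-1 \right)} 30 + 44 = - (-2 - 1) 30 + 44 = \left(-1\right) \left(-3\right) 30 + 44 = 3 \cdot 30 + 44 = 90 + 44 = 134$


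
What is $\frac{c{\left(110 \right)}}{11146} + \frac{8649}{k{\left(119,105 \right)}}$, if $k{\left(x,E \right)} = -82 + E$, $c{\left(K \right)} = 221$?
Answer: $\frac{96406837}{256358} \approx 376.06$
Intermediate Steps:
$\frac{c{\left(110 \right)}}{11146} + \frac{8649}{k{\left(119,105 \right)}} = \frac{221}{11146} + \frac{8649}{-82 + 105} = 221 \cdot \frac{1}{11146} + \frac{8649}{23} = \frac{221}{11146} + 8649 \cdot \frac{1}{23} = \frac{221}{11146} + \frac{8649}{23} = \frac{96406837}{256358}$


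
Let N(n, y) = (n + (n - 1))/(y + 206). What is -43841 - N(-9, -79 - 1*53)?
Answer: -3244215/74 ≈ -43841.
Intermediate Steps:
N(n, y) = (-1 + 2*n)/(206 + y) (N(n, y) = (n + (-1 + n))/(206 + y) = (-1 + 2*n)/(206 + y))
-43841 - N(-9, -79 - 1*53) = -43841 - (-1 + 2*(-9))/(206 + (-79 - 1*53)) = -43841 - (-1 - 18)/(206 + (-79 - 53)) = -43841 - (-19)/(206 - 132) = -43841 - (-19)/74 = -43841 - 1*(-19/74) = -43841 + 19/74 = -3244215/74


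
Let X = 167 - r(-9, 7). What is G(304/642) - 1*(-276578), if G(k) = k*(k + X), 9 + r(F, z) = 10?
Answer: 28506996274/103041 ≈ 2.7666e+5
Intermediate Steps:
r(F, z) = 1 (r(F, z) = -9 + 10 = 1)
X = 166 (X = 167 - 1*1 = 167 - 1 = 166)
G(k) = k*(166 + k) (G(k) = k*(k + 166) = k*(166 + k))
G(304/642) - 1*(-276578) = (304/642)*(166 + 304/642) - 1*(-276578) = (304*(1/642))*(166 + 304*(1/642)) + 276578 = 152*(166 + 152/321)/321 + 276578 = (152/321)*(53438/321) + 276578 = 8122576/103041 + 276578 = 28506996274/103041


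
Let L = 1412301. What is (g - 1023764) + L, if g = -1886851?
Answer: -1498314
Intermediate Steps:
(g - 1023764) + L = (-1886851 - 1023764) + 1412301 = -2910615 + 1412301 = -1498314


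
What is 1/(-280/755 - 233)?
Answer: -151/35239 ≈ -0.0042850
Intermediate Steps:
1/(-280/755 - 233) = 1/(-280*1/755 - 233) = 1/(-56/151 - 233) = 1/(-35239/151) = -151/35239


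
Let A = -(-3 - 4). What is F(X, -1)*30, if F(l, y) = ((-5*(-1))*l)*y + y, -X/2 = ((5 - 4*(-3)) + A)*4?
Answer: 28770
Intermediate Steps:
A = 7 (A = -1*(-7) = 7)
X = -192 (X = -2*((5 - 4*(-3)) + 7)*4 = -2*((5 + 12) + 7)*4 = -2*(17 + 7)*4 = -48*4 = -2*96 = -192)
F(l, y) = y + 5*l*y (F(l, y) = (5*l)*y + y = 5*l*y + y = y + 5*l*y)
F(X, -1)*30 = -(1 + 5*(-192))*30 = -(1 - 960)*30 = -1*(-959)*30 = 959*30 = 28770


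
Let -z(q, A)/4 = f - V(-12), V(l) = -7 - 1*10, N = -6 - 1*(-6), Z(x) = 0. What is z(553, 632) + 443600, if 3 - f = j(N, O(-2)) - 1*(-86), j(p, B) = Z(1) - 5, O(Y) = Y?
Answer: 443844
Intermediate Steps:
N = 0 (N = -6 + 6 = 0)
j(p, B) = -5 (j(p, B) = 0 - 5 = -5)
V(l) = -17 (V(l) = -7 - 10 = -17)
f = -78 (f = 3 - (-5 - 1*(-86)) = 3 - (-5 + 86) = 3 - 1*81 = 3 - 81 = -78)
z(q, A) = 244 (z(q, A) = -4*(-78 - 1*(-17)) = -4*(-78 + 17) = -4*(-61) = 244)
z(553, 632) + 443600 = 244 + 443600 = 443844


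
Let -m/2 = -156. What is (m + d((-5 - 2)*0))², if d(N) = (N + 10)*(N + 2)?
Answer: 110224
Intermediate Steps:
d(N) = (2 + N)*(10 + N) (d(N) = (10 + N)*(2 + N) = (2 + N)*(10 + N))
m = 312 (m = -2*(-156) = 312)
(m + d((-5 - 2)*0))² = (312 + (20 + ((-5 - 2)*0)² + 12*((-5 - 2)*0)))² = (312 + (20 + (-7*0)² + 12*(-7*0)))² = (312 + (20 + 0² + 12*0))² = (312 + (20 + 0 + 0))² = (312 + 20)² = 332² = 110224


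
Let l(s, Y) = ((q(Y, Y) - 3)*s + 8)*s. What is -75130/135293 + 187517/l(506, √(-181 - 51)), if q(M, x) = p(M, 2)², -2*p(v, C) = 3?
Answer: -3590236341/2312022077 ≈ -1.5529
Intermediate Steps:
p(v, C) = -3/2 (p(v, C) = -½*3 = -3/2)
q(M, x) = 9/4 (q(M, x) = (-3/2)² = 9/4)
l(s, Y) = s*(8 - 3*s/4) (l(s, Y) = ((9/4 - 3)*s + 8)*s = (-3*s/4 + 8)*s = (8 - 3*s/4)*s = s*(8 - 3*s/4))
-75130/135293 + 187517/l(506, √(-181 - 51)) = -75130/135293 + 187517/(((¼)*506*(32 - 3*506))) = -75130*1/135293 + 187517/(((¼)*506*(32 - 1518))) = -75130/135293 + 187517/(((¼)*506*(-1486))) = -75130/135293 + 187517/(-187979) = -75130/135293 + 187517*(-1/187979) = -75130/135293 - 17047/17089 = -3590236341/2312022077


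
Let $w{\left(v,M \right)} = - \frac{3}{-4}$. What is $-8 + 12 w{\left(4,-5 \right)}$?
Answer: $1$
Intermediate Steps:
$w{\left(v,M \right)} = \frac{3}{4}$ ($w{\left(v,M \right)} = \left(-3\right) \left(- \frac{1}{4}\right) = \frac{3}{4}$)
$-8 + 12 w{\left(4,-5 \right)} = -8 + 12 \cdot \frac{3}{4} = -8 + 9 = 1$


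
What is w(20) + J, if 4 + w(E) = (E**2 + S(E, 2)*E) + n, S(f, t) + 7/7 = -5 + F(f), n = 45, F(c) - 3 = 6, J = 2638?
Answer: 3139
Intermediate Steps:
F(c) = 9 (F(c) = 3 + 6 = 9)
S(f, t) = 3 (S(f, t) = -1 + (-5 + 9) = -1 + 4 = 3)
w(E) = 41 + E**2 + 3*E (w(E) = -4 + ((E**2 + 3*E) + 45) = -4 + (45 + E**2 + 3*E) = 41 + E**2 + 3*E)
w(20) + J = (41 + 20**2 + 3*20) + 2638 = (41 + 400 + 60) + 2638 = 501 + 2638 = 3139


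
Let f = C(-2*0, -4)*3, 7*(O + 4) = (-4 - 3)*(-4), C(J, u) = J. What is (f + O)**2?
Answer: 0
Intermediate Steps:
O = 0 (O = -4 + ((-4 - 3)*(-4))/7 = -4 + (-7*(-4))/7 = -4 + (1/7)*28 = -4 + 4 = 0)
f = 0 (f = -2*0*3 = 0*3 = 0)
(f + O)**2 = (0 + 0)**2 = 0**2 = 0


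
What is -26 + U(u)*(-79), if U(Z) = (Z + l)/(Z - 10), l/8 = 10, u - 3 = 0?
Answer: 6375/7 ≈ 910.71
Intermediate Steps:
u = 3 (u = 3 + 0 = 3)
l = 80 (l = 8*10 = 80)
U(Z) = (80 + Z)/(-10 + Z) (U(Z) = (Z + 80)/(Z - 10) = (80 + Z)/(-10 + Z))
-26 + U(u)*(-79) = -26 + ((80 + 3)/(-10 + 3))*(-79) = -26 + (83/(-7))*(-79) = -26 - 1/7*83*(-79) = -26 - 83/7*(-79) = -26 + 6557/7 = 6375/7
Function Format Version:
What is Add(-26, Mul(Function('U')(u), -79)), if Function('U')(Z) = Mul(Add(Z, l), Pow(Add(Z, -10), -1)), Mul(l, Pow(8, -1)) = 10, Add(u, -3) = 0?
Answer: Rational(6375, 7) ≈ 910.71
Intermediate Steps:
u = 3 (u = Add(3, 0) = 3)
l = 80 (l = Mul(8, 10) = 80)
Function('U')(Z) = Mul(Pow(Add(-10, Z), -1), Add(80, Z)) (Function('U')(Z) = Mul(Add(Z, 80), Pow(Add(Z, -10), -1)) = Mul(Add(80, Z), Pow(Add(-10, Z), -1)) = Mul(Pow(Add(-10, Z), -1), Add(80, Z)))
Add(-26, Mul(Function('U')(u), -79)) = Add(-26, Mul(Mul(Pow(Add(-10, 3), -1), Add(80, 3)), -79)) = Add(-26, Mul(Mul(Pow(-7, -1), 83), -79)) = Add(-26, Mul(Mul(Rational(-1, 7), 83), -79)) = Add(-26, Mul(Rational(-83, 7), -79)) = Add(-26, Rational(6557, 7)) = Rational(6375, 7)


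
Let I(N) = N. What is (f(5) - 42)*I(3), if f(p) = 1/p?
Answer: -627/5 ≈ -125.40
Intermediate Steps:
(f(5) - 42)*I(3) = (1/5 - 42)*3 = (⅕ - 42)*3 = -209/5*3 = -627/5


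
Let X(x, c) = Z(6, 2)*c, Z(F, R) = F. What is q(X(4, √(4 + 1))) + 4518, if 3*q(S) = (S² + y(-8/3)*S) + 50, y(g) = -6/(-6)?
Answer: 13784/3 + 2*√5 ≈ 4599.1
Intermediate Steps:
X(x, c) = 6*c
y(g) = 1 (y(g) = -6*(-⅙) = 1)
q(S) = 50/3 + S/3 + S²/3 (q(S) = ((S² + 1*S) + 50)/3 = ((S² + S) + 50)/3 = ((S + S²) + 50)/3 = (50 + S + S²)/3 = 50/3 + S/3 + S²/3)
q(X(4, √(4 + 1))) + 4518 = (50/3 + (6*√(4 + 1))/3 + (6*√(4 + 1))²/3) + 4518 = (50/3 + (6*√5)/3 + (6*√5)²/3) + 4518 = (50/3 + 2*√5 + (⅓)*180) + 4518 = (50/3 + 2*√5 + 60) + 4518 = (230/3 + 2*√5) + 4518 = 13784/3 + 2*√5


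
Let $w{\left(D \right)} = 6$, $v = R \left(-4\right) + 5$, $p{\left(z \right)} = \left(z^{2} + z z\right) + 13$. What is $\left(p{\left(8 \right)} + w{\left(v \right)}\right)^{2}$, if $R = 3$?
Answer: $21609$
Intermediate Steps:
$p{\left(z \right)} = 13 + 2 z^{2}$ ($p{\left(z \right)} = \left(z^{2} + z^{2}\right) + 13 = 2 z^{2} + 13 = 13 + 2 z^{2}$)
$v = -7$ ($v = 3 \left(-4\right) + 5 = -12 + 5 = -7$)
$\left(p{\left(8 \right)} + w{\left(v \right)}\right)^{2} = \left(\left(13 + 2 \cdot 8^{2}\right) + 6\right)^{2} = \left(\left(13 + 2 \cdot 64\right) + 6\right)^{2} = \left(\left(13 + 128\right) + 6\right)^{2} = \left(141 + 6\right)^{2} = 147^{2} = 21609$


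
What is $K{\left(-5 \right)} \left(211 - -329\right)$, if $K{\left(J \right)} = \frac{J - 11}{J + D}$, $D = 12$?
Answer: $- \frac{8640}{7} \approx -1234.3$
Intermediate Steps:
$K{\left(J \right)} = \frac{-11 + J}{12 + J}$ ($K{\left(J \right)} = \frac{J - 11}{J + 12} = \frac{-11 + J}{12 + J}$)
$K{\left(-5 \right)} \left(211 - -329\right) = \frac{-11 - 5}{12 - 5} \left(211 - -329\right) = \frac{1}{7} \left(-16\right) \left(211 + 329\right) = \frac{1}{7} \left(-16\right) 540 = \left(- \frac{16}{7}\right) 540 = - \frac{8640}{7}$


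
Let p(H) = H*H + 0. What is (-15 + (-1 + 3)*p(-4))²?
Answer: 289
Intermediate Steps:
p(H) = H² (p(H) = H² + 0 = H²)
(-15 + (-1 + 3)*p(-4))² = (-15 + (-1 + 3)*(-4)²)² = (-15 + 2*16)² = (-15 + 32)² = 17² = 289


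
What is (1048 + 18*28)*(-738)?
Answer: -1145376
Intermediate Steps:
(1048 + 18*28)*(-738) = (1048 + 504)*(-738) = 1552*(-738) = -1145376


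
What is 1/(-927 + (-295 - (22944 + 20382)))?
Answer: -1/44548 ≈ -2.2448e-5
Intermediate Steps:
1/(-927 + (-295 - (22944 + 20382))) = 1/(-927 + (-295 - 1*43326)) = 1/(-927 + (-295 - 43326)) = 1/(-927 - 43621) = 1/(-44548) = -1/44548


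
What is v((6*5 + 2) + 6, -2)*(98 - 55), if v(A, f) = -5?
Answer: -215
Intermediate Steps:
v((6*5 + 2) + 6, -2)*(98 - 55) = -5*(98 - 55) = -5*43 = -215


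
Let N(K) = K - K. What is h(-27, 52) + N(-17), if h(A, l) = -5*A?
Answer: 135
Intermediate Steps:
N(K) = 0
h(-27, 52) + N(-17) = -5*(-27) + 0 = 135 + 0 = 135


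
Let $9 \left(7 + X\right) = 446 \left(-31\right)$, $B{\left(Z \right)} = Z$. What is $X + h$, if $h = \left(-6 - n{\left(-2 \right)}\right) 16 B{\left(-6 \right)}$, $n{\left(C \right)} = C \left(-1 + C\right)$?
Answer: $- \frac{3521}{9} \approx -391.22$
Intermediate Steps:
$X = - \frac{13889}{9}$ ($X = -7 + \frac{446 \left(-31\right)}{9} = -7 + \frac{1}{9} \left(-13826\right) = -7 - \frac{13826}{9} = - \frac{13889}{9} \approx -1543.2$)
$h = 1152$ ($h = \left(-6 - - 2 \left(-1 - 2\right)\right) 16 \left(-6\right) = \left(-6 - \left(-2\right) \left(-3\right)\right) 16 \left(-6\right) = \left(-6 - 6\right) 16 \left(-6\right) = \left(-12\right) 16 \left(-6\right) = \left(-192\right) \left(-6\right) = 1152$)
$X + h = - \frac{13889}{9} + 1152 = - \frac{3521}{9}$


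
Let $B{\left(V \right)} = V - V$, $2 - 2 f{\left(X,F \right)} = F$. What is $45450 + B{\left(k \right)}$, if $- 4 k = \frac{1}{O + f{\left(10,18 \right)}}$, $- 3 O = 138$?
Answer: $45450$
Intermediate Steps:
$O = -46$ ($O = \left(- \frac{1}{3}\right) 138 = -46$)
$f{\left(X,F \right)} = 1 - \frac{F}{2}$
$k = \frac{1}{216}$ ($k = - \frac{1}{4 \left(-46 + \left(1 - 9\right)\right)} = - \frac{1}{4 \left(-46 - 8\right)} = - \frac{1}{4 \left(-54\right)} = \left(- \frac{1}{4}\right) \left(- \frac{1}{54}\right) = \frac{1}{216} \approx 0.0046296$)
$B{\left(V \right)} = 0$
$45450 + B{\left(k \right)} = 45450 + 0 = 45450$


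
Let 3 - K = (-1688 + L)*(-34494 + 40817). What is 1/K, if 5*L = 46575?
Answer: -1/48225518 ≈ -2.0736e-8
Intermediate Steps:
L = 9315 (L = (1/5)*46575 = 9315)
K = -48225518 (K = 3 - (-1688 + 9315)*(-34494 + 40817) = 3 - 7627*6323 = 3 - 1*48225521 = 3 - 48225521 = -48225518)
1/K = 1/(-48225518) = -1/48225518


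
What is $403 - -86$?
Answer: $489$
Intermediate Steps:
$403 - -86 = 403 + \left(-130 + 216\right) = 403 + 86 = 489$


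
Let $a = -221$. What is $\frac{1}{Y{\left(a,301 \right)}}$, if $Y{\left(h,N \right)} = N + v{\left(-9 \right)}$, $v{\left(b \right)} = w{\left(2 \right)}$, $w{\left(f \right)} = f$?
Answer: $\frac{1}{303} \approx 0.0033003$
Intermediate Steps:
$v{\left(b \right)} = 2$
$Y{\left(h,N \right)} = 2 + N$ ($Y{\left(h,N \right)} = N + 2 = 2 + N$)
$\frac{1}{Y{\left(a,301 \right)}} = \frac{1}{2 + 301} = \frac{1}{303}$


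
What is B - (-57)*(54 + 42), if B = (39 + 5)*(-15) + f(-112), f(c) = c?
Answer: 4700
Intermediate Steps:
B = -772 (B = (39 + 5)*(-15) - 112 = 44*(-15) - 112 = -660 - 112 = -772)
B - (-57)*(54 + 42) = -772 - (-57)*(54 + 42) = -772 - (-57)*96 = -772 - 1*(-5472) = -772 + 5472 = 4700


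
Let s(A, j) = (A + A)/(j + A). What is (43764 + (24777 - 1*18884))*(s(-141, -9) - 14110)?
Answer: -17514172871/25 ≈ -7.0057e+8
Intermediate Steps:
s(A, j) = 2*A/(A + j) (s(A, j) = (2*A)/(A + j) = 2*A/(A + j))
(43764 + (24777 - 1*18884))*(s(-141, -9) - 14110) = (43764 + (24777 - 1*18884))*(2*(-141)/(-141 - 9) - 14110) = (43764 + (24777 - 18884))*(2*(-141)/(-150) - 14110) = (43764 + 5893)*(2*(-141)*(-1/150) - 14110) = 49657*(47/25 - 14110) = 49657*(-352703/25) = -17514172871/25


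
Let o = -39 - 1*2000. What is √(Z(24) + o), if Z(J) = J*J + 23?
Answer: 12*I*√10 ≈ 37.947*I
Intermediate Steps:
Z(J) = 23 + J² (Z(J) = J² + 23 = 23 + J²)
o = -2039 (o = -39 - 2000 = -2039)
√(Z(24) + o) = √((23 + 24²) - 2039) = √((23 + 576) - 2039) = √(599 - 2039) = √(-1440) = 12*I*√10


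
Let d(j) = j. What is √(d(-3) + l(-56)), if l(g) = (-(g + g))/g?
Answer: I*√5 ≈ 2.2361*I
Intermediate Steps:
l(g) = -2 (l(g) = (-2*g)/g = -2)
√(d(-3) + l(-56)) = √(-3 - 2) = √(-5) = I*√5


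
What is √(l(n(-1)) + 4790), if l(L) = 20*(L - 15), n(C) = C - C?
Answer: √4490 ≈ 67.007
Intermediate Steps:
n(C) = 0
l(L) = -300 + 20*L (l(L) = 20*(-15 + L) = -300 + 20*L)
√(l(n(-1)) + 4790) = √((-300 + 20*0) + 4790) = √((-300 + 0) + 4790) = √(-300 + 4790) = √4490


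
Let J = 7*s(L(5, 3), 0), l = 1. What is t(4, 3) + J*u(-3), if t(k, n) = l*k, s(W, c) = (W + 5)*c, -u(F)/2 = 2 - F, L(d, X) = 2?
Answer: 4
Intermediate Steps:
u(F) = -4 + 2*F (u(F) = -2*(2 - F) = -4 + 2*F)
s(W, c) = c*(5 + W) (s(W, c) = (5 + W)*c = c*(5 + W))
t(k, n) = k (t(k, n) = 1*k = k)
J = 0 (J = 7*(0*(5 + 2)) = 7*(0*7) = 7*0 = 0)
t(4, 3) + J*u(-3) = 4 + 0*(-4 + 2*(-3)) = 4 + 0*(-4 - 6) = 4 + 0*(-10) = 4 + 0 = 4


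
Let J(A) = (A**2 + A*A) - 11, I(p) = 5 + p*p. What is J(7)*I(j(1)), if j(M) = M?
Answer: 522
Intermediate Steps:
I(p) = 5 + p**2
J(A) = -11 + 2*A**2 (J(A) = (A**2 + A**2) - 11 = 2*A**2 - 11 = -11 + 2*A**2)
J(7)*I(j(1)) = (-11 + 2*7**2)*(5 + 1**2) = (-11 + 2*49)*(5 + 1) = (-11 + 98)*6 = 87*6 = 522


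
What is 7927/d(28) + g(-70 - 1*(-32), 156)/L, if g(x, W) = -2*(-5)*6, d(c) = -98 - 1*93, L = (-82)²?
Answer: -13322422/321071 ≈ -41.494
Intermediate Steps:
L = 6724
d(c) = -191 (d(c) = -98 - 93 = -191)
g(x, W) = 60 (g(x, W) = 10*6 = 60)
7927/d(28) + g(-70 - 1*(-32), 156)/L = 7927/(-191) + 60/6724 = 7927*(-1/191) + 60*(1/6724) = -7927/191 + 15/1681 = -13322422/321071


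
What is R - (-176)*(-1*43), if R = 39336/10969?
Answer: -82974056/10969 ≈ -7564.4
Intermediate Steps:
R = 39336/10969 (R = 39336*(1/10969) = 39336/10969 ≈ 3.5861)
R - (-176)*(-1*43) = 39336/10969 - (-176)*(-1*43) = 39336/10969 - (-176)*(-43) = 39336/10969 - 1*7568 = 39336/10969 - 7568 = -82974056/10969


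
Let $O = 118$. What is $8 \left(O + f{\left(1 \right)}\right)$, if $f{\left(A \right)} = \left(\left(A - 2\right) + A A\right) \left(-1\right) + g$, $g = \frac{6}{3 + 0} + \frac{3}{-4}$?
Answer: $954$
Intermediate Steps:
$g = \frac{5}{4}$ ($g = \frac{6}{3} + 3 \left(- \frac{1}{4}\right) = 6 \cdot \frac{1}{3} - \frac{3}{4} = 2 - \frac{3}{4} = \frac{5}{4} \approx 1.25$)
$f{\left(A \right)} = \frac{13}{4} - A - A^{2}$ ($f{\left(A \right)} = \left(\left(A - 2\right) + A A\right) \left(-1\right) + \frac{5}{4} = \left(\left(-2 + A\right) + A^{2}\right) \left(-1\right) + \frac{5}{4} = \left(-2 + A + A^{2}\right) \left(-1\right) + \frac{5}{4} = \left(2 - A - A^{2}\right) + \frac{5}{4} = \frac{13}{4} - A - A^{2}$)
$8 \left(O + f{\left(1 \right)}\right) = 8 \left(118 - - \frac{5}{4}\right) = 8 \left(118 + \frac{5}{4}\right) = 8 \cdot \frac{477}{4} = 954$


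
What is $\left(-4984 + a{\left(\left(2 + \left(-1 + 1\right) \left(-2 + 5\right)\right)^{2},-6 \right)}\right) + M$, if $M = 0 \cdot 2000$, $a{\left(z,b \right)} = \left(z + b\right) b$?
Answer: $-4972$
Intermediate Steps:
$a{\left(z,b \right)} = b \left(b + z\right)$ ($a{\left(z,b \right)} = \left(b + z\right) b = b \left(b + z\right)$)
$M = 0$
$\left(-4984 + a{\left(\left(2 + \left(-1 + 1\right) \left(-2 + 5\right)\right)^{2},-6 \right)}\right) + M = \left(-4984 - 6 \left(-6 + \left(2 + \left(-1 + 1\right) \left(-2 + 5\right)\right)^{2}\right)\right) + 0 = \left(-4984 - 6 \left(-6 + \left(2 + 0 \cdot 3\right)^{2}\right)\right) + 0 = \left(-4984 - 6 \left(-6 + \left(2 + 0\right)^{2}\right)\right) + 0 = \left(-4984 - 6 \left(-6 + 2^{2}\right)\right) + 0 = \left(-4984 - 6 \left(-6 + 4\right)\right) + 0 = \left(-4984 - -12\right) + 0 = \left(-4984 + 12\right) + 0 = -4972 + 0 = -4972$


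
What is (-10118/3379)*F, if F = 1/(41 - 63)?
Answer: 5059/37169 ≈ 0.13611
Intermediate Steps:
F = -1/22 (F = 1/(-22) = -1/22 ≈ -0.045455)
(-10118/3379)*F = -10118/3379*(-1/22) = 5059/37169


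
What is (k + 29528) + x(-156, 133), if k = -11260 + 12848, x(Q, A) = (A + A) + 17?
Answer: 31399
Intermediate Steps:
x(Q, A) = 17 + 2*A (x(Q, A) = 2*A + 17 = 17 + 2*A)
k = 1588
(k + 29528) + x(-156, 133) = (1588 + 29528) + (17 + 2*133) = 31116 + (17 + 266) = 31116 + 283 = 31399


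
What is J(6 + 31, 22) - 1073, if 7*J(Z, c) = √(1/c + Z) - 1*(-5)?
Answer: -7506/7 + √17930/154 ≈ -1071.4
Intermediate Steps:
J(Z, c) = 5/7 + √(Z + 1/c)/7 (J(Z, c) = (√(1/c + Z) - 1*(-5))/7 = (√(Z + 1/c) + 5)/7 = (5 + √(Z + 1/c))/7 = 5/7 + √(Z + 1/c)/7)
J(6 + 31, 22) - 1073 = (5/7 + √((1 + (6 + 31)*22)/22)/7) - 1073 = (5/7 + √((1 + 37*22)/22)/7) - 1073 = (5/7 + √((1 + 814)/22)/7) - 1073 = (5/7 + √((1/22)*815)/7) - 1073 = (5/7 + √(815/22)/7) - 1073 = (5/7 + (√17930/22)/7) - 1073 = (5/7 + √17930/154) - 1073 = -7506/7 + √17930/154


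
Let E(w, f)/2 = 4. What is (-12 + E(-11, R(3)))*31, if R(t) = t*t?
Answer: -124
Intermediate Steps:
R(t) = t**2
E(w, f) = 8 (E(w, f) = 2*4 = 8)
(-12 + E(-11, R(3)))*31 = (-12 + 8)*31 = -4*31 = -124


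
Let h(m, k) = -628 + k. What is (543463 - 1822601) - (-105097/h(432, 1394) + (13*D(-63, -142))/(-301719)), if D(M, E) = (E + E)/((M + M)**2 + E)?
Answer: -2325473499540616939/1818195503718 ≈ -1.2790e+6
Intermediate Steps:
D(M, E) = 2*E/(E + 4*M**2) (D(M, E) = (2*E)/((2*M)**2 + E) = (2*E)/(4*M**2 + E) = (2*E)/(E + 4*M**2) = 2*E/(E + 4*M**2))
(543463 - 1822601) - (-105097/h(432, 1394) + (13*D(-63, -142))/(-301719)) = (543463 - 1822601) - (-105097/(-628 + 1394) + (13*(2*(-142)/(-142 + 4*(-63)**2)))/(-301719)) = -1279138 - (-105097/766 + (13*(2*(-142)/(-142 + 4*3969)))*(-1/301719)) = -1279138 - (-105097*1/766 + (13*(2*(-142)/(-142 + 15876)))*(-1/301719)) = -1279138 - (-105097/766 + (13*(2*(-142)/15734))*(-1/301719)) = -1279138 - (-105097/766 + (13*(2*(-142)*(1/15734)))*(-1/301719)) = -1279138 - (-105097/766 + (13*(-142/7867))*(-1/301719)) = -1279138 - (-105097/766 - 1846/7867*(-1/301719)) = -1279138 - (-105097/766 + 1846/2373623373) = -1279138 - 1*(-249460694218145/1818195503718) = -1279138 + 249460694218145/1818195503718 = -2325473499540616939/1818195503718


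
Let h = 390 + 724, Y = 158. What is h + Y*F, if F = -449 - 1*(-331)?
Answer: -17530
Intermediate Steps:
h = 1114
F = -118 (F = -449 + 331 = -118)
h + Y*F = 1114 + 158*(-118) = 1114 - 18644 = -17530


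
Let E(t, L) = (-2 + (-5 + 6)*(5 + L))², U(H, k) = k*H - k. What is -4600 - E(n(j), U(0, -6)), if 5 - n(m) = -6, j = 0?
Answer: -4681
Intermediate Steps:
n(m) = 11 (n(m) = 5 - 1*(-6) = 5 + 6 = 11)
U(H, k) = -k + H*k (U(H, k) = H*k - k = -k + H*k)
E(t, L) = (3 + L)² (E(t, L) = (-2 + 1*(5 + L))² = (-2 + (5 + L))² = (3 + L)²)
-4600 - E(n(j), U(0, -6)) = -4600 - (3 - 6*(-1 + 0))² = -4600 - (3 - 6*(-1))² = -4600 - (3 + 6)² = -4600 - 1*9² = -4600 - 1*81 = -4600 - 81 = -4681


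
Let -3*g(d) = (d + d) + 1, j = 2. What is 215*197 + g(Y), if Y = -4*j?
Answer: 42360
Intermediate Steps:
Y = -8 (Y = -4*2 = -8)
g(d) = -1/3 - 2*d/3 (g(d) = -((d + d) + 1)/3 = -(2*d + 1)/3 = -(1 + 2*d)/3 = -1/3 - 2*d/3)
215*197 + g(Y) = 215*197 + (-1/3 - 2/3*(-8)) = 42355 + (-1/3 + 16/3) = 42355 + 5 = 42360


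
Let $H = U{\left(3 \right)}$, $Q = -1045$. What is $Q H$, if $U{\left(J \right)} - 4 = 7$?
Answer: $-11495$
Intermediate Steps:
$U{\left(J \right)} = 11$ ($U{\left(J \right)} = 4 + 7 = 11$)
$H = 11$
$Q H = \left(-1045\right) 11 = -11495$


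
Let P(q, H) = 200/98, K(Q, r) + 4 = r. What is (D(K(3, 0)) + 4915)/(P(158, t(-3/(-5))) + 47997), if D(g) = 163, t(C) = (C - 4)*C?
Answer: 248822/2351953 ≈ 0.10579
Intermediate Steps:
K(Q, r) = -4 + r
t(C) = C*(-4 + C) (t(C) = (-4 + C)*C = C*(-4 + C))
P(q, H) = 100/49 (P(q, H) = 200*(1/98) = 100/49)
(D(K(3, 0)) + 4915)/(P(158, t(-3/(-5))) + 47997) = (163 + 4915)/(100/49 + 47997) = 5078/(2351953/49) = 5078*(49/2351953) = 248822/2351953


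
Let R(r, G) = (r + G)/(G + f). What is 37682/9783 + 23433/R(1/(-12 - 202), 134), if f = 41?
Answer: 343452289676/11221101 ≈ 30608.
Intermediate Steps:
R(r, G) = (G + r)/(41 + G) (R(r, G) = (r + G)/(G + 41) = (G + r)/(41 + G))
37682/9783 + 23433/R(1/(-12 - 202), 134) = 37682/9783 + 23433/(((134 + 1/(-12 - 202))/(41 + 134))) = 37682*(1/9783) + 23433/(((134 + 1/(-214))/175)) = 37682/9783 + 23433/(((134 - 1/214)/175)) = 37682/9783 + 23433/(((1/175)*(28675/214))) = 37682/9783 + 23433/(1147/1498) = 37682/9783 + 23433*(1498/1147) = 37682/9783 + 35102634/1147 = 343452289676/11221101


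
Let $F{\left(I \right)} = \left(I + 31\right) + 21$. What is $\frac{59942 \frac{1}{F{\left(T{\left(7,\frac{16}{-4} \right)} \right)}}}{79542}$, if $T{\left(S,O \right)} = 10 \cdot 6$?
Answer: $\frac{29971}{4454352} \approx 0.0067285$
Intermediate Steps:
$T{\left(S,O \right)} = 60$
$F{\left(I \right)} = 52 + I$ ($F{\left(I \right)} = \left(31 + I\right) + 21 = 52 + I$)
$\frac{59942 \frac{1}{F{\left(T{\left(7,\frac{16}{-4} \right)} \right)}}}{79542} = \frac{59942 \frac{1}{52 + 60}}{79542} = \frac{59942}{112} \cdot \frac{1}{79542} = 59942 \cdot \frac{1}{112} \cdot \frac{1}{79542} = \frac{29971}{56} \cdot \frac{1}{79542} = \frac{29971}{4454352}$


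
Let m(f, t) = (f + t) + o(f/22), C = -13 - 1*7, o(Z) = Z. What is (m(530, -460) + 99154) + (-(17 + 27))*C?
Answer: 1101409/11 ≈ 1.0013e+5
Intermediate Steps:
C = -20 (C = -13 - 7 = -20)
m(f, t) = t + 23*f/22 (m(f, t) = (f + t) + f/22 = t + 23*f/22)
(m(530, -460) + 99154) + (-(17 + 27))*C = ((-460 + (23/22)*530) + 99154) - (17 + 27)*(-20) = ((-460 + 6095/11) + 99154) - 1*44*(-20) = (1035/11 + 99154) - 44*(-20) = 1091729/11 + 880 = 1101409/11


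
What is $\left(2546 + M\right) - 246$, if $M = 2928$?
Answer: $5228$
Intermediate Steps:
$\left(2546 + M\right) - 246 = \left(2546 + 2928\right) - 246 = 5474 - 246 = 5228$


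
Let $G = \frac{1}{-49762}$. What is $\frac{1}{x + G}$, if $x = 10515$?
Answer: $\frac{49762}{523247429} \approx 9.5102 \cdot 10^{-5}$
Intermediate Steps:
$G = - \frac{1}{49762} \approx -2.0096 \cdot 10^{-5}$
$\frac{1}{x + G} = \frac{1}{10515 - \frac{1}{49762}} = \frac{1}{\frac{523247429}{49762}} = \frac{49762}{523247429}$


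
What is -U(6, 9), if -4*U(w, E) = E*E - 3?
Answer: 39/2 ≈ 19.500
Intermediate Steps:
U(w, E) = ¾ - E²/4 (U(w, E) = -(E*E - 3)/4 = -(E² - 3)/4 = -(-3 + E²)/4 = ¾ - E²/4)
-U(6, 9) = -(¾ - ¼*9²) = -(¾ - ¼*81) = -(¾ - 81/4) = -1*(-39/2) = 39/2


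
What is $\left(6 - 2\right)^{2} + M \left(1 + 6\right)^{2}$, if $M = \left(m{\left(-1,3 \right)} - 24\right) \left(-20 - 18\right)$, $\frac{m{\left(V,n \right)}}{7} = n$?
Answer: $5602$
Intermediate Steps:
$m{\left(V,n \right)} = 7 n$
$M = 114$ ($M = \left(7 \cdot 3 - 24\right) \left(-20 - 18\right) = \left(21 - 24\right) \left(-38\right) = \left(-3\right) \left(-38\right) = 114$)
$\left(6 - 2\right)^{2} + M \left(1 + 6\right)^{2} = \left(6 - 2\right)^{2} + 114 \left(1 + 6\right)^{2} = 4^{2} + 114 \cdot 7^{2} = 16 + 114 \cdot 49 = 16 + 5586 = 5602$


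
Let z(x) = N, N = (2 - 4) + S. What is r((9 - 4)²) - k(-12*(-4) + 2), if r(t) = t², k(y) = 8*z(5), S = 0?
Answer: 641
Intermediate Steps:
N = -2 (N = (2 - 4) + 0 = -2 + 0 = -2)
z(x) = -2
k(y) = -16 (k(y) = 8*(-2) = -16)
r((9 - 4)²) - k(-12*(-4) + 2) = ((9 - 4)²)² - 1*(-16) = (5²)² + 16 = 25² + 16 = 625 + 16 = 641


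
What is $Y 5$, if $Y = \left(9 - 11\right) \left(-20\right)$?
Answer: $200$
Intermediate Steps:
$Y = 40$ ($Y = \left(-2\right) \left(-20\right) = 40$)
$Y 5 = 40 \cdot 5 = 200$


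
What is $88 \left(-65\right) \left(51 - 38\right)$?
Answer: $-74360$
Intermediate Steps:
$88 \left(-65\right) \left(51 - 38\right) = \left(-5720\right) 13 = -74360$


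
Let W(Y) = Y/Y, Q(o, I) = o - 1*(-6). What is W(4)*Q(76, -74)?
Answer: 82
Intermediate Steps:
Q(o, I) = 6 + o (Q(o, I) = o + 6 = 6 + o)
W(Y) = 1
W(4)*Q(76, -74) = 1*(6 + 76) = 1*82 = 82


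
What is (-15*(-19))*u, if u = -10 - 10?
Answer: -5700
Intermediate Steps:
u = -20
(-15*(-19))*u = -15*(-19)*(-20) = 285*(-20) = -5700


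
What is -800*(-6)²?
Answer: -28800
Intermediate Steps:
-800*(-6)² = -800*36 = -28800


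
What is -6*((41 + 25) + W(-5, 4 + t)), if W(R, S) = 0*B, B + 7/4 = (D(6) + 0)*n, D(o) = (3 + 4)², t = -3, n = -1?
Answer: -396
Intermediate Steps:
D(o) = 49 (D(o) = 7² = 49)
B = -203/4 (B = -7/4 + (49 + 0)*(-1) = -7/4 + 49*(-1) = -7/4 - 49 = -203/4 ≈ -50.750)
W(R, S) = 0 (W(R, S) = 0*(-203/4) = 0)
-6*((41 + 25) + W(-5, 4 + t)) = -6*((41 + 25) + 0) = -6*(66 + 0) = -6*66 = -396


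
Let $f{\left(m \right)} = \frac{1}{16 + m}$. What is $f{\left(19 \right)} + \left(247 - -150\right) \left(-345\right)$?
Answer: $- \frac{4793774}{35} \approx -1.3697 \cdot 10^{5}$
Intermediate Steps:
$f{\left(19 \right)} + \left(247 - -150\right) \left(-345\right) = \frac{1}{16 + 19} + \left(247 - -150\right) \left(-345\right) = \frac{1}{35} + \left(247 + 150\right) \left(-345\right) = \frac{1}{35} + 397 \left(-345\right) = \frac{1}{35} - 136965 = - \frac{4793774}{35}$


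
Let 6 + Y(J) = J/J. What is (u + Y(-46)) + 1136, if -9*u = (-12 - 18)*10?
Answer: 3493/3 ≈ 1164.3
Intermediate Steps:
u = 100/3 (u = -(-12 - 18)*10/9 = -(-10)*10/3 = -⅑*(-300) = 100/3 ≈ 33.333)
Y(J) = -5 (Y(J) = -6 + J/J = -6 + 1 = -5)
(u + Y(-46)) + 1136 = (100/3 - 5) + 1136 = 85/3 + 1136 = 3493/3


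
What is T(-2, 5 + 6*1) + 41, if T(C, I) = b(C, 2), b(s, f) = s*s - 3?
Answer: 42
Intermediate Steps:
b(s, f) = -3 + s² (b(s, f) = s² - 3 = -3 + s²)
T(C, I) = -3 + C²
T(-2, 5 + 6*1) + 41 = (-3 + (-2)²) + 41 = (-3 + 4) + 41 = 1 + 41 = 42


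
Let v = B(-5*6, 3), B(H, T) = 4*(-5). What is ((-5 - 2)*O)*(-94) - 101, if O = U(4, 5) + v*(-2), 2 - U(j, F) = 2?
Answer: 26219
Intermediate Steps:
U(j, F) = 0 (U(j, F) = 2 - 1*2 = 2 - 2 = 0)
B(H, T) = -20
v = -20
O = 40 (O = 0 - 20*(-2) = 0 + 40 = 40)
((-5 - 2)*O)*(-94) - 101 = ((-5 - 2)*40)*(-94) - 101 = -7*40*(-94) - 101 = -280*(-94) - 101 = 26320 - 101 = 26219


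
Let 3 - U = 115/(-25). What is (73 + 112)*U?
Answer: 1406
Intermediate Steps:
U = 38/5 (U = 3 - 115/(-25) = 3 - 115*(-1)/25 = 3 - 1*(-23/5) = 3 + 23/5 = 38/5 ≈ 7.6000)
(73 + 112)*U = (73 + 112)*(38/5) = 185*(38/5) = 1406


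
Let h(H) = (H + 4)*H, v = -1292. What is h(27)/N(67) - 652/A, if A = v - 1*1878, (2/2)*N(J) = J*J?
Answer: 2790059/7115065 ≈ 0.39213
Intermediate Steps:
N(J) = J**2 (N(J) = J*J = J**2)
A = -3170 (A = -1292 - 1*1878 = -1292 - 1878 = -3170)
h(H) = H*(4 + H) (h(H) = (4 + H)*H = H*(4 + H))
h(27)/N(67) - 652/A = (27*(4 + 27))/(67**2) - 652/(-3170) = (27*31)/4489 - 652*(-1/3170) = 837*(1/4489) + 326/1585 = 837/4489 + 326/1585 = 2790059/7115065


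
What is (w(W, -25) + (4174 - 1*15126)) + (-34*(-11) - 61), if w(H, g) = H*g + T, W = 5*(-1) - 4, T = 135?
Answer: -10279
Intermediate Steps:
W = -9 (W = -5 - 4 = -9)
w(H, g) = 135 + H*g (w(H, g) = H*g + 135 = 135 + H*g)
(w(W, -25) + (4174 - 1*15126)) + (-34*(-11) - 61) = ((135 - 9*(-25)) + (4174 - 1*15126)) + (-34*(-11) - 61) = ((135 + 225) + (4174 - 15126)) + (374 - 61) = (360 - 10952) + 313 = -10592 + 313 = -10279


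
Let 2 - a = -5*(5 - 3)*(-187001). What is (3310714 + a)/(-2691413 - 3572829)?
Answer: -720353/3132121 ≈ -0.22999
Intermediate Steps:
a = -1870008 (a = 2 - (-5*(5 - 3))*(-187001) = 2 - (-5*2)*(-187001) = 2 - (-10)*(-187001) = 2 - 1*1870010 = 2 - 1870010 = -1870008)
(3310714 + a)/(-2691413 - 3572829) = (3310714 - 1870008)/(-2691413 - 3572829) = 1440706/(-6264242) = 1440706*(-1/6264242) = -720353/3132121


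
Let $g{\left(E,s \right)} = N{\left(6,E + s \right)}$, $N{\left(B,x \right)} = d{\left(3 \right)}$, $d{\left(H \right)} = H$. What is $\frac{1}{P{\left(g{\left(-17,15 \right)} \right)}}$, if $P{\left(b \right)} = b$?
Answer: $\frac{1}{3} \approx 0.33333$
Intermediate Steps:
$N{\left(B,x \right)} = 3$
$g{\left(E,s \right)} = 3$
$\frac{1}{P{\left(g{\left(-17,15 \right)} \right)}} = \frac{1}{3}$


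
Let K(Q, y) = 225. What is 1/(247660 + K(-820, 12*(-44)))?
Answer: 1/247885 ≈ 4.0341e-6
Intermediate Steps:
1/(247660 + K(-820, 12*(-44))) = 1/(247660 + 225) = 1/247885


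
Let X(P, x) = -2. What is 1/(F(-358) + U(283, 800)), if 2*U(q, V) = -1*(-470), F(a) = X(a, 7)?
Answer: 1/233 ≈ 0.0042918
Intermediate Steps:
F(a) = -2
U(q, V) = 235 (U(q, V) = (-1*(-470))/2 = (1/2)*470 = 235)
1/(F(-358) + U(283, 800)) = 1/(-2 + 235) = 1/233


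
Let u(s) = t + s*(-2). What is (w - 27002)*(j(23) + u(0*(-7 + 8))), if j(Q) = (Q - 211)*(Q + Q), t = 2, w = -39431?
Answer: 574379718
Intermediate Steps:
u(s) = 2 - 2*s (u(s) = 2 + s*(-2) = 2 - 2*s)
j(Q) = 2*Q*(-211 + Q) (j(Q) = (-211 + Q)*(2*Q) = 2*Q*(-211 + Q))
(w - 27002)*(j(23) + u(0*(-7 + 8))) = (-39431 - 27002)*(2*23*(-211 + 23) + (2 - 0*(-7 + 8))) = -66433*(2*23*(-188) + (2 - 0)) = -66433*(-8648 + (2 - 2*0)) = -66433*(-8648 + (2 + 0)) = -66433*(-8648 + 2) = -66433*(-8646) = 574379718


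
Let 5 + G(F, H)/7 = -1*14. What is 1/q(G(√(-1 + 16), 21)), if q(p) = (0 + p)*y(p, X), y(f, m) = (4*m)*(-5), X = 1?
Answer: 1/2660 ≈ 0.00037594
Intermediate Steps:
G(F, H) = -133 (G(F, H) = -35 + 7*(-1*14) = -35 + 7*(-14) = -35 - 98 = -133)
y(f, m) = -20*m
q(p) = -20*p (q(p) = (0 + p)*(-20*1) = p*(-20) = -20*p)
1/q(G(√(-1 + 16), 21)) = 1/(-20*(-133)) = 1/2660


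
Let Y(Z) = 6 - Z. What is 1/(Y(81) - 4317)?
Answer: -1/4392 ≈ -0.00022769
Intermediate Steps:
1/(Y(81) - 4317) = 1/((6 - 1*81) - 4317) = 1/((6 - 81) - 4317) = 1/(-75 - 4317) = 1/(-4392) = -1/4392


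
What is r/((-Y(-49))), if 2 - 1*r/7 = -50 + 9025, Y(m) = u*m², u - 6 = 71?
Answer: 8973/26411 ≈ 0.33974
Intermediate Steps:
u = 77 (u = 6 + 71 = 77)
Y(m) = 77*m²
r = -62811 (r = 14 - 7*(-50 + 9025) = 14 - 7*8975 = 14 - 62825 = -62811)
r/((-Y(-49))) = -62811/((-77*(-49)²)) = -62811/((-77*2401)) = -62811/((-1*184877)) = -62811/(-184877) = -62811*(-1/184877) = 8973/26411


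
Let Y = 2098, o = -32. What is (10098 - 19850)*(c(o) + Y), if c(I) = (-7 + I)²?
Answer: -35292488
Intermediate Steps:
(10098 - 19850)*(c(o) + Y) = (10098 - 19850)*((-7 - 32)² + 2098) = -9752*((-39)² + 2098) = -9752*(1521 + 2098) = -9752*3619 = -35292488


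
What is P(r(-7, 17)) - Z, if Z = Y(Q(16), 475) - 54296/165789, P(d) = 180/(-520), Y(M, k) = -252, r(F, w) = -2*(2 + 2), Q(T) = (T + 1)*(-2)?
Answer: 83551471/331578 ≈ 251.98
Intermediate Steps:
Q(T) = -2 - 2*T (Q(T) = (1 + T)*(-2) = -2 - 2*T)
r(F, w) = -8 (r(F, w) = -2*4 = -8)
P(d) = -9/26 (P(d) = 180*(-1/520) = -9/26)
Z = -41833124/165789 (Z = -252 - 54296/165789 = -41833124/165789 ≈ -252.33)
P(r(-7, 17)) - Z = -9/26 - 1*(-41833124/165789) = -9/26 + 41833124/165789 = 83551471/331578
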